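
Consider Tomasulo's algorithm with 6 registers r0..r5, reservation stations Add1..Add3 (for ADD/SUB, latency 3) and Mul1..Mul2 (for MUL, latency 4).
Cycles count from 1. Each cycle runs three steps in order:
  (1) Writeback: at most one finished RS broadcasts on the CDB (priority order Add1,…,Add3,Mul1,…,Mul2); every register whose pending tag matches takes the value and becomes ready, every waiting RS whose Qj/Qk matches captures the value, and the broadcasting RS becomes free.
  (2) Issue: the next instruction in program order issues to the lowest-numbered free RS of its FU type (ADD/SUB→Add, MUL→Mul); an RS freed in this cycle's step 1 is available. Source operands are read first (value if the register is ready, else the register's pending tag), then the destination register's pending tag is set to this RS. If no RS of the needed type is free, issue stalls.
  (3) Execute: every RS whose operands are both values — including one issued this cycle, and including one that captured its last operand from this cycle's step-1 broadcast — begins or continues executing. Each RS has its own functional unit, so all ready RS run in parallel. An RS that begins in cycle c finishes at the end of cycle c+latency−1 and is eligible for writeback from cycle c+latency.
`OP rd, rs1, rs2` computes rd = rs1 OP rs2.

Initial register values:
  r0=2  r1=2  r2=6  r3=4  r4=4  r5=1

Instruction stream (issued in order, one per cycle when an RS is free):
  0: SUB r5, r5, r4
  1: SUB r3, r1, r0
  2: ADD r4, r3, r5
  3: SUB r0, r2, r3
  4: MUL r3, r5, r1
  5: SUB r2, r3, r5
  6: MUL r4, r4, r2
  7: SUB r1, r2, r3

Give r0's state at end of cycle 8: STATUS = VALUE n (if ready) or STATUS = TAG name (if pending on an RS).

STATUS = VALUE 6

  c1: issue SUB r5<-Add1  regs: r0:2,r1:2,r2:6,r3:4,r4:4,r5:Add1
  c2: issue SUB r3<-Add2  regs: r0:2,r1:2,r2:6,r3:Add2,r4:4,r5:Add1
  c3: issue ADD r4<-Add3  regs: r0:2,r1:2,r2:6,r3:Add2,r4:Add3,r5:Add1
  c4: CDB Add1=-3; issue SUB r0<-Add1  regs: r0:Add1,r1:2,r2:6,r3:Add2,r4:Add3,r5:-3
  c5: CDB Add2=0; issue MUL r3<-Mul1  regs: r0:Add1,r1:2,r2:6,r3:Mul1,r4:Add3,r5:-3
  c6: issue SUB r2<-Add2  regs: r0:Add1,r1:2,r2:Add2,r3:Mul1,r4:Add3,r5:-3
  c7: issue MUL r4<-Mul2  regs: r0:Add1,r1:2,r2:Add2,r3:Mul1,r4:Mul2,r5:-3
  c8: CDB Add1=6; issue SUB r1<-Add1  regs: r0:6,r1:Add1,r2:Add2,r3:Mul1,r4:Mul2,r5:-3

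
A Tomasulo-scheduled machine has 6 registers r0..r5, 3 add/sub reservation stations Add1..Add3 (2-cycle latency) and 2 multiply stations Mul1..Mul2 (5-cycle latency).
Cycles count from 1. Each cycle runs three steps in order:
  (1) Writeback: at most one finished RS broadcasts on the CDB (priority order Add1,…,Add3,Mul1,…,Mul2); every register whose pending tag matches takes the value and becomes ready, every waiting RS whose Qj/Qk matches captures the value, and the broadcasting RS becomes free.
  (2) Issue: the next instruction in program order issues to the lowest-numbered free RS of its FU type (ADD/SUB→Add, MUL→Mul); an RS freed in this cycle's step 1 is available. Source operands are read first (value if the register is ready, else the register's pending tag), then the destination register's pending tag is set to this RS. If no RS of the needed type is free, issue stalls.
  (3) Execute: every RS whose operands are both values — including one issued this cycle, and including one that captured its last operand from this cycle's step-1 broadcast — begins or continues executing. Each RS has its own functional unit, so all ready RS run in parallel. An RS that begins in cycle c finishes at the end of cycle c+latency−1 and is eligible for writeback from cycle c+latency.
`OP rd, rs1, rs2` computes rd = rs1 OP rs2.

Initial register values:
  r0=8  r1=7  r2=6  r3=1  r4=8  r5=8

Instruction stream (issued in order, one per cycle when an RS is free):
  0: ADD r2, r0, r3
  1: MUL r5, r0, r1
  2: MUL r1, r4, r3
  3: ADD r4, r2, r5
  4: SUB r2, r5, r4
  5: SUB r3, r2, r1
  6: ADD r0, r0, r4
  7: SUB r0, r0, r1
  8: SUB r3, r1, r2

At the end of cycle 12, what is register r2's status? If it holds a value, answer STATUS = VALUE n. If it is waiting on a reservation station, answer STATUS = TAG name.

STATUS = VALUE -9

cycle 1: issue ADD r2<-Add1 // r0:8,r1:7,r2:Add1,r3:1,r4:8,r5:8
cycle 2: issue MUL r5<-Mul1 // r0:8,r1:7,r2:Add1,r3:1,r4:8,r5:Mul1
cycle 3: CDB Add1=9; issue MUL r1<-Mul2 // r0:8,r1:Mul2,r2:9,r3:1,r4:8,r5:Mul1
cycle 4: issue ADD r4<-Add1 // r0:8,r1:Mul2,r2:9,r3:1,r4:Add1,r5:Mul1
cycle 5: issue SUB r2<-Add2 // r0:8,r1:Mul2,r2:Add2,r3:1,r4:Add1,r5:Mul1
cycle 6: issue SUB r3<-Add3 // r0:8,r1:Mul2,r2:Add2,r3:Add3,r4:Add1,r5:Mul1
cycle 7: CDB Mul1=56; stall // r0:8,r1:Mul2,r2:Add2,r3:Add3,r4:Add1,r5:56
cycle 8: CDB Mul2=8; stall // r0:8,r1:8,r2:Add2,r3:Add3,r4:Add1,r5:56
cycle 9: CDB Add1=65; issue ADD r0<-Add1 // r0:Add1,r1:8,r2:Add2,r3:Add3,r4:65,r5:56
cycle 10: stall // r0:Add1,r1:8,r2:Add2,r3:Add3,r4:65,r5:56
cycle 11: CDB Add1=73; issue SUB r0<-Add1 // r0:Add1,r1:8,r2:Add2,r3:Add3,r4:65,r5:56
cycle 12: CDB Add2=-9; issue SUB r3<-Add2 // r0:Add1,r1:8,r2:-9,r3:Add2,r4:65,r5:56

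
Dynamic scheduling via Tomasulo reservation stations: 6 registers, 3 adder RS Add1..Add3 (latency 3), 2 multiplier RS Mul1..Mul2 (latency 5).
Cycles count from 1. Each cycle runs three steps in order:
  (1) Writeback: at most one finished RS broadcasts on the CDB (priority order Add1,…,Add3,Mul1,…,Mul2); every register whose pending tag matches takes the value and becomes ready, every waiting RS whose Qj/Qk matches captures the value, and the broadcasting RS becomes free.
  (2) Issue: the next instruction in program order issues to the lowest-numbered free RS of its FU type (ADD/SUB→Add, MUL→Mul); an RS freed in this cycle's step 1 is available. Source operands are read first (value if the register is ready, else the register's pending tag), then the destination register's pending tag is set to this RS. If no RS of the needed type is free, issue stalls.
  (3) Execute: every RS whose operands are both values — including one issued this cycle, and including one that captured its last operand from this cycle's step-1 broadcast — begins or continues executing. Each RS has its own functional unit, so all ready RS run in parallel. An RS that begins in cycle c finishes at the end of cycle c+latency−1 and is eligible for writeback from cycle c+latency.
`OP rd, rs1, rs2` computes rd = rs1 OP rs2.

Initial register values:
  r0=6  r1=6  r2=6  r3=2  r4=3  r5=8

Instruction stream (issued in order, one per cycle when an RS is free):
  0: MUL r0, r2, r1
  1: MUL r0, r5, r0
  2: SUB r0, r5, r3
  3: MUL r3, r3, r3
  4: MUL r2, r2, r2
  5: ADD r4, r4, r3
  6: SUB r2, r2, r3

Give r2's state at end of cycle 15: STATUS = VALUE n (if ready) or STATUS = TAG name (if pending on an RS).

  c1: issue MUL r0<-Mul1  regs: r0:Mul1,r1:6,r2:6,r3:2,r4:3,r5:8
  c2: issue MUL r0<-Mul2  regs: r0:Mul2,r1:6,r2:6,r3:2,r4:3,r5:8
  c3: issue SUB r0<-Add1  regs: r0:Add1,r1:6,r2:6,r3:2,r4:3,r5:8
  c4: stall  regs: r0:Add1,r1:6,r2:6,r3:2,r4:3,r5:8
  c5: stall  regs: r0:Add1,r1:6,r2:6,r3:2,r4:3,r5:8
  c6: CDB Add1=6; stall  regs: r0:6,r1:6,r2:6,r3:2,r4:3,r5:8
  c7: CDB Mul1=36; issue MUL r3<-Mul1  regs: r0:6,r1:6,r2:6,r3:Mul1,r4:3,r5:8
  c8: stall  regs: r0:6,r1:6,r2:6,r3:Mul1,r4:3,r5:8
  c9: stall  regs: r0:6,r1:6,r2:6,r3:Mul1,r4:3,r5:8
  c10: stall  regs: r0:6,r1:6,r2:6,r3:Mul1,r4:3,r5:8
  c11: stall  regs: r0:6,r1:6,r2:6,r3:Mul1,r4:3,r5:8
  c12: CDB Mul1=4; issue MUL r2<-Mul1  regs: r0:6,r1:6,r2:Mul1,r3:4,r4:3,r5:8
  c13: CDB Mul2=288; issue ADD r4<-Add1  regs: r0:6,r1:6,r2:Mul1,r3:4,r4:Add1,r5:8
  c14: issue SUB r2<-Add2  regs: r0:6,r1:6,r2:Add2,r3:4,r4:Add1,r5:8
  c15: -  regs: r0:6,r1:6,r2:Add2,r3:4,r4:Add1,r5:8

STATUS = TAG Add2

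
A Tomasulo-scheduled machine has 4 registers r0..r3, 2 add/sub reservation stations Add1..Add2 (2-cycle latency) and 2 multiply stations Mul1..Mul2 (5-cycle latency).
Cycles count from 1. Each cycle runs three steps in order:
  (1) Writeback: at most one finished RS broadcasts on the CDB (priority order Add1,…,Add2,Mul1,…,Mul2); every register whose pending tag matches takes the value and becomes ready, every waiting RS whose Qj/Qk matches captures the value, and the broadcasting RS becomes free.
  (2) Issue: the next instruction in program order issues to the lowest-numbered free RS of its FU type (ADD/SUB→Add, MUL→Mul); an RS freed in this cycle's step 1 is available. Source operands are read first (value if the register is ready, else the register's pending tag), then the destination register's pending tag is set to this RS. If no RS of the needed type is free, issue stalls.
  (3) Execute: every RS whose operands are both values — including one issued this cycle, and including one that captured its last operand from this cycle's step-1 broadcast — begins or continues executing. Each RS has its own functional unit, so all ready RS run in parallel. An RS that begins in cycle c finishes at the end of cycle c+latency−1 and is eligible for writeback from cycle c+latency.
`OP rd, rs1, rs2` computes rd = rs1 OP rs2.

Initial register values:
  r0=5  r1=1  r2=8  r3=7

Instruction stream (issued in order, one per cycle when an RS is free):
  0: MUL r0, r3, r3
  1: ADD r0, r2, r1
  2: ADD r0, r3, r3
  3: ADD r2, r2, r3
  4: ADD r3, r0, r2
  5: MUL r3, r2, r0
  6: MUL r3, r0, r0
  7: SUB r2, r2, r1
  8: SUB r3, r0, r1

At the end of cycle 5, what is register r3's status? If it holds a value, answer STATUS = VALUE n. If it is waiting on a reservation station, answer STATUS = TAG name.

STATUS = TAG Add2

c1: issue MUL r0<-Mul1 | r0:Mul1,r1:1,r2:8,r3:7
c2: issue ADD r0<-Add1 | r0:Add1,r1:1,r2:8,r3:7
c3: issue ADD r0<-Add2 | r0:Add2,r1:1,r2:8,r3:7
c4: CDB Add1=9; issue ADD r2<-Add1 | r0:Add2,r1:1,r2:Add1,r3:7
c5: CDB Add2=14; issue ADD r3<-Add2 | r0:14,r1:1,r2:Add1,r3:Add2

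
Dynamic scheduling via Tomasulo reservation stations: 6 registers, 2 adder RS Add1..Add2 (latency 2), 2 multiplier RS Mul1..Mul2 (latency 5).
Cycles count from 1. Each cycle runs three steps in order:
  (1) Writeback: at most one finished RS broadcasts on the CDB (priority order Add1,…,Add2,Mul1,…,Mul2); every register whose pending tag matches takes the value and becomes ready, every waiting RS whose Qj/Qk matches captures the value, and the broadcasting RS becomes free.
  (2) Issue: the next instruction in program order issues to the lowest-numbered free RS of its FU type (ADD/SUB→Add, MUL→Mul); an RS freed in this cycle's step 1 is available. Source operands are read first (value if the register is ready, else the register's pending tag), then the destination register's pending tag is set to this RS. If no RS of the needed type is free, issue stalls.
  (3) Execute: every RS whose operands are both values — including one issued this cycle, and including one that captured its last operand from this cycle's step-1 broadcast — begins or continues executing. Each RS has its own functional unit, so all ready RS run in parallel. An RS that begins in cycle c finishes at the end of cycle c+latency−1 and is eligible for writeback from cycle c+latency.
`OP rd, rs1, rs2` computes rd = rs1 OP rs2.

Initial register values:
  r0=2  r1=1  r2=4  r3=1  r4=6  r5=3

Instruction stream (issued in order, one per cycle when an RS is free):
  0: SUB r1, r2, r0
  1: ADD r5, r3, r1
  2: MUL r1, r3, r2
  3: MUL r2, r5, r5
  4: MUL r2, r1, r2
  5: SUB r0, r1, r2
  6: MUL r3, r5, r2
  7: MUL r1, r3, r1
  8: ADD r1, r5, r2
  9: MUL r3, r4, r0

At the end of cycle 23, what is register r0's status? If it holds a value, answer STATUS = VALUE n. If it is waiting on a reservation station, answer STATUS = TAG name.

c1: issue SUB r1<-Add1 | r0:2,r1:Add1,r2:4,r3:1,r4:6,r5:3
c2: issue ADD r5<-Add2 | r0:2,r1:Add1,r2:4,r3:1,r4:6,r5:Add2
c3: CDB Add1=2; issue MUL r1<-Mul1 | r0:2,r1:Mul1,r2:4,r3:1,r4:6,r5:Add2
c4: issue MUL r2<-Mul2 | r0:2,r1:Mul1,r2:Mul2,r3:1,r4:6,r5:Add2
c5: CDB Add2=3; stall | r0:2,r1:Mul1,r2:Mul2,r3:1,r4:6,r5:3
c6: stall | r0:2,r1:Mul1,r2:Mul2,r3:1,r4:6,r5:3
c7: stall | r0:2,r1:Mul1,r2:Mul2,r3:1,r4:6,r5:3
c8: CDB Mul1=4; issue MUL r2<-Mul1 | r0:2,r1:4,r2:Mul1,r3:1,r4:6,r5:3
c9: issue SUB r0<-Add1 | r0:Add1,r1:4,r2:Mul1,r3:1,r4:6,r5:3
c10: CDB Mul2=9; issue MUL r3<-Mul2 | r0:Add1,r1:4,r2:Mul1,r3:Mul2,r4:6,r5:3
c11: stall | r0:Add1,r1:4,r2:Mul1,r3:Mul2,r4:6,r5:3
c12: stall | r0:Add1,r1:4,r2:Mul1,r3:Mul2,r4:6,r5:3
c13: stall | r0:Add1,r1:4,r2:Mul1,r3:Mul2,r4:6,r5:3
c14: stall | r0:Add1,r1:4,r2:Mul1,r3:Mul2,r4:6,r5:3
c15: CDB Mul1=36; issue MUL r1<-Mul1 | r0:Add1,r1:Mul1,r2:36,r3:Mul2,r4:6,r5:3
c16: issue ADD r1<-Add2 | r0:Add1,r1:Add2,r2:36,r3:Mul2,r4:6,r5:3
c17: CDB Add1=-32; stall | r0:-32,r1:Add2,r2:36,r3:Mul2,r4:6,r5:3
c18: CDB Add2=39; stall | r0:-32,r1:39,r2:36,r3:Mul2,r4:6,r5:3
c19: stall | r0:-32,r1:39,r2:36,r3:Mul2,r4:6,r5:3
c20: CDB Mul2=108; issue MUL r3<-Mul2 | r0:-32,r1:39,r2:36,r3:Mul2,r4:6,r5:3
c21: - | r0:-32,r1:39,r2:36,r3:Mul2,r4:6,r5:3
c22: - | r0:-32,r1:39,r2:36,r3:Mul2,r4:6,r5:3
c23: - | r0:-32,r1:39,r2:36,r3:Mul2,r4:6,r5:3

STATUS = VALUE -32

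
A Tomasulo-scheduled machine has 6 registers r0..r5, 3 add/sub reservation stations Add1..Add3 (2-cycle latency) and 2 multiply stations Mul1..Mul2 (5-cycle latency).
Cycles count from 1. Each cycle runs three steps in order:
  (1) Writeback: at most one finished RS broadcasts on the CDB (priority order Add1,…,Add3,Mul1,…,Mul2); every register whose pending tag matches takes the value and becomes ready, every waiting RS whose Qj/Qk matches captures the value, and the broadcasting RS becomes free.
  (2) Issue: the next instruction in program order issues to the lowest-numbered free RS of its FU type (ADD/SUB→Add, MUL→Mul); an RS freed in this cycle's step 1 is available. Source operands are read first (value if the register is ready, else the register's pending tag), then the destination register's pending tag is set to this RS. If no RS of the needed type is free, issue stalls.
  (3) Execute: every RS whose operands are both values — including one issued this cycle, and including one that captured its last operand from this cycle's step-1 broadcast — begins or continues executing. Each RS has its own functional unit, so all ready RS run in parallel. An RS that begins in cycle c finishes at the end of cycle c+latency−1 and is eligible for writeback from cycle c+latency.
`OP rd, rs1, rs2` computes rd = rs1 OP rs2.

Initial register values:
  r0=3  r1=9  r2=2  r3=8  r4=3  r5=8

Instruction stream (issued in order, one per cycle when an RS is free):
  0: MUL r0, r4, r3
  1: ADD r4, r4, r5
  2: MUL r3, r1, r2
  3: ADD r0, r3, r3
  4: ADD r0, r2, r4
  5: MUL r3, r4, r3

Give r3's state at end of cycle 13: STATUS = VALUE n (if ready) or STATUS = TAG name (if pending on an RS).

  c1: issue MUL r0<-Mul1  regs: r0:Mul1,r1:9,r2:2,r3:8,r4:3,r5:8
  c2: issue ADD r4<-Add1  regs: r0:Mul1,r1:9,r2:2,r3:8,r4:Add1,r5:8
  c3: issue MUL r3<-Mul2  regs: r0:Mul1,r1:9,r2:2,r3:Mul2,r4:Add1,r5:8
  c4: CDB Add1=11; issue ADD r0<-Add1  regs: r0:Add1,r1:9,r2:2,r3:Mul2,r4:11,r5:8
  c5: issue ADD r0<-Add2  regs: r0:Add2,r1:9,r2:2,r3:Mul2,r4:11,r5:8
  c6: CDB Mul1=24; issue MUL r3<-Mul1  regs: r0:Add2,r1:9,r2:2,r3:Mul1,r4:11,r5:8
  c7: CDB Add2=13  regs: r0:13,r1:9,r2:2,r3:Mul1,r4:11,r5:8
  c8: CDB Mul2=18  regs: r0:13,r1:9,r2:2,r3:Mul1,r4:11,r5:8
  c9: -  regs: r0:13,r1:9,r2:2,r3:Mul1,r4:11,r5:8
  c10: CDB Add1=36  regs: r0:13,r1:9,r2:2,r3:Mul1,r4:11,r5:8
  c11: -  regs: r0:13,r1:9,r2:2,r3:Mul1,r4:11,r5:8
  c12: -  regs: r0:13,r1:9,r2:2,r3:Mul1,r4:11,r5:8
  c13: CDB Mul1=198  regs: r0:13,r1:9,r2:2,r3:198,r4:11,r5:8

STATUS = VALUE 198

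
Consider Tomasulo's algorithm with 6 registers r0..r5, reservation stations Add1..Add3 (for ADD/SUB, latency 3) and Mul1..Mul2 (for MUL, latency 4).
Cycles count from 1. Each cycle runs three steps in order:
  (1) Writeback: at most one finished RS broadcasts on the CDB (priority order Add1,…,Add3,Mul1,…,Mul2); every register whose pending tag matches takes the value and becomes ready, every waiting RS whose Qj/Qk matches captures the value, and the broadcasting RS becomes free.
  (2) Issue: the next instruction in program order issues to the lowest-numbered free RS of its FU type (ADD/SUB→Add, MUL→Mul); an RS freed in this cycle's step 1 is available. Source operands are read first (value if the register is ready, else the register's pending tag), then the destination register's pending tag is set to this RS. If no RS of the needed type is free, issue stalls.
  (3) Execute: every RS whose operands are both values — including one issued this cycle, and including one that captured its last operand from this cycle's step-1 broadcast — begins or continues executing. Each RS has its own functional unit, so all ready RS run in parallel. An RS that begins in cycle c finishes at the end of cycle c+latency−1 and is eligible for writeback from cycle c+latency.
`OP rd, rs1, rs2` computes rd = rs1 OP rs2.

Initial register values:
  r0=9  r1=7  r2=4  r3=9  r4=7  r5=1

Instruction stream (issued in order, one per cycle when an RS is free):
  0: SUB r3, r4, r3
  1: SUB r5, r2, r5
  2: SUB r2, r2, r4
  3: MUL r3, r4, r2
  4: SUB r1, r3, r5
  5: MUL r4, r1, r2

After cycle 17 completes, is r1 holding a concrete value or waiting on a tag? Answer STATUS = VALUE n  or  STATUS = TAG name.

  c1: issue SUB r3<-Add1  regs: r0:9,r1:7,r2:4,r3:Add1,r4:7,r5:1
  c2: issue SUB r5<-Add2  regs: r0:9,r1:7,r2:4,r3:Add1,r4:7,r5:Add2
  c3: issue SUB r2<-Add3  regs: r0:9,r1:7,r2:Add3,r3:Add1,r4:7,r5:Add2
  c4: CDB Add1=-2; issue MUL r3<-Mul1  regs: r0:9,r1:7,r2:Add3,r3:Mul1,r4:7,r5:Add2
  c5: CDB Add2=3; issue SUB r1<-Add1  regs: r0:9,r1:Add1,r2:Add3,r3:Mul1,r4:7,r5:3
  c6: CDB Add3=-3; issue MUL r4<-Mul2  regs: r0:9,r1:Add1,r2:-3,r3:Mul1,r4:Mul2,r5:3
  c7: -  regs: r0:9,r1:Add1,r2:-3,r3:Mul1,r4:Mul2,r5:3
  c8: -  regs: r0:9,r1:Add1,r2:-3,r3:Mul1,r4:Mul2,r5:3
  c9: -  regs: r0:9,r1:Add1,r2:-3,r3:Mul1,r4:Mul2,r5:3
  c10: CDB Mul1=-21  regs: r0:9,r1:Add1,r2:-3,r3:-21,r4:Mul2,r5:3
  c11: -  regs: r0:9,r1:Add1,r2:-3,r3:-21,r4:Mul2,r5:3
  c12: -  regs: r0:9,r1:Add1,r2:-3,r3:-21,r4:Mul2,r5:3
  c13: CDB Add1=-24  regs: r0:9,r1:-24,r2:-3,r3:-21,r4:Mul2,r5:3
  c14: -  regs: r0:9,r1:-24,r2:-3,r3:-21,r4:Mul2,r5:3
  c15: -  regs: r0:9,r1:-24,r2:-3,r3:-21,r4:Mul2,r5:3
  c16: -  regs: r0:9,r1:-24,r2:-3,r3:-21,r4:Mul2,r5:3
  c17: CDB Mul2=72  regs: r0:9,r1:-24,r2:-3,r3:-21,r4:72,r5:3

STATUS = VALUE -24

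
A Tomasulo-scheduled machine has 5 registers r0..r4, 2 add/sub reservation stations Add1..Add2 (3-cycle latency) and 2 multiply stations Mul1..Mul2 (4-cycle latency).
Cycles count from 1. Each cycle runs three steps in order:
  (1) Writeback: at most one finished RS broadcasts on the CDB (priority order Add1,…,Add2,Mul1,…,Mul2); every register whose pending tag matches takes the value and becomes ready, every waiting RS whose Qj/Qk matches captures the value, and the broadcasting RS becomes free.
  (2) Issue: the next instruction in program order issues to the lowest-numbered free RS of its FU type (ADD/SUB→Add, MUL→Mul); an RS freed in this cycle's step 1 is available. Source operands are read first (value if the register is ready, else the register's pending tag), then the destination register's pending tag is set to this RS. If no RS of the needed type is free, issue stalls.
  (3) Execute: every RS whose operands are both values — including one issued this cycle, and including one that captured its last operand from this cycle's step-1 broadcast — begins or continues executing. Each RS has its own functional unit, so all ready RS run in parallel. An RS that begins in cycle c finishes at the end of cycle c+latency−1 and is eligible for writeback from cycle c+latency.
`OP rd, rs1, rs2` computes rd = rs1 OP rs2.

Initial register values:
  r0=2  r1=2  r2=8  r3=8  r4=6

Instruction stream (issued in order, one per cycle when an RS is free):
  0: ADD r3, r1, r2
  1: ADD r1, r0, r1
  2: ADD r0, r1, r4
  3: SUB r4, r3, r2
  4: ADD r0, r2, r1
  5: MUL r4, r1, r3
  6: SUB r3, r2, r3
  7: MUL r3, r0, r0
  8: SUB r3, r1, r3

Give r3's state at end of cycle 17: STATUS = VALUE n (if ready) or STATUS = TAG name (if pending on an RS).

  c1: issue ADD r3<-Add1  regs: r0:2,r1:2,r2:8,r3:Add1,r4:6
  c2: issue ADD r1<-Add2  regs: r0:2,r1:Add2,r2:8,r3:Add1,r4:6
  c3: stall  regs: r0:2,r1:Add2,r2:8,r3:Add1,r4:6
  c4: CDB Add1=10; issue ADD r0<-Add1  regs: r0:Add1,r1:Add2,r2:8,r3:10,r4:6
  c5: CDB Add2=4; issue SUB r4<-Add2  regs: r0:Add1,r1:4,r2:8,r3:10,r4:Add2
  c6: stall  regs: r0:Add1,r1:4,r2:8,r3:10,r4:Add2
  c7: stall  regs: r0:Add1,r1:4,r2:8,r3:10,r4:Add2
  c8: CDB Add1=10; issue ADD r0<-Add1  regs: r0:Add1,r1:4,r2:8,r3:10,r4:Add2
  c9: CDB Add2=2; issue MUL r4<-Mul1  regs: r0:Add1,r1:4,r2:8,r3:10,r4:Mul1
  c10: issue SUB r3<-Add2  regs: r0:Add1,r1:4,r2:8,r3:Add2,r4:Mul1
  c11: CDB Add1=12; issue MUL r3<-Mul2  regs: r0:12,r1:4,r2:8,r3:Mul2,r4:Mul1
  c12: issue SUB r3<-Add1  regs: r0:12,r1:4,r2:8,r3:Add1,r4:Mul1
  c13: CDB Add2=-2  regs: r0:12,r1:4,r2:8,r3:Add1,r4:Mul1
  c14: CDB Mul1=40  regs: r0:12,r1:4,r2:8,r3:Add1,r4:40
  c15: CDB Mul2=144  regs: r0:12,r1:4,r2:8,r3:Add1,r4:40
  c16: -  regs: r0:12,r1:4,r2:8,r3:Add1,r4:40
  c17: -  regs: r0:12,r1:4,r2:8,r3:Add1,r4:40

STATUS = TAG Add1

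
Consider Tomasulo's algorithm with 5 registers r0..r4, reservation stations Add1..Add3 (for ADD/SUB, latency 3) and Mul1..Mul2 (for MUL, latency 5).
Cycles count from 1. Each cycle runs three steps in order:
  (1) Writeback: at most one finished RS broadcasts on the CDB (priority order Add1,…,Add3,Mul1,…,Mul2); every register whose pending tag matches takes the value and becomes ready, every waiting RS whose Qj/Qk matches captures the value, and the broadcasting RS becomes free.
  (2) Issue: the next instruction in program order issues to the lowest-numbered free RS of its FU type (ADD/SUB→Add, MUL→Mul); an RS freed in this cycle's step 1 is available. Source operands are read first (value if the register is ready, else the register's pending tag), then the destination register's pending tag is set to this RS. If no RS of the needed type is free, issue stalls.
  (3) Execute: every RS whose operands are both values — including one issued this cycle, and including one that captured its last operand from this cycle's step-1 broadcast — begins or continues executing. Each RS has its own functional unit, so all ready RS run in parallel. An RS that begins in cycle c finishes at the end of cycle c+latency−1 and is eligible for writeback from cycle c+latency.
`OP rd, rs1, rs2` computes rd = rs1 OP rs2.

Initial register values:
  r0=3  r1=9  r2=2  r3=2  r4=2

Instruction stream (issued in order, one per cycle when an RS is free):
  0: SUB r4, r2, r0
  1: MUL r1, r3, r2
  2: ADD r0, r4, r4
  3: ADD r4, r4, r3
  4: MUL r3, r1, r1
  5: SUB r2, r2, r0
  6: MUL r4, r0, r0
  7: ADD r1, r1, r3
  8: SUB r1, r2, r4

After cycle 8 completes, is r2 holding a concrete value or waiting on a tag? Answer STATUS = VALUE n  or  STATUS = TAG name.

  c1: issue SUB r4<-Add1  regs: r0:3,r1:9,r2:2,r3:2,r4:Add1
  c2: issue MUL r1<-Mul1  regs: r0:3,r1:Mul1,r2:2,r3:2,r4:Add1
  c3: issue ADD r0<-Add2  regs: r0:Add2,r1:Mul1,r2:2,r3:2,r4:Add1
  c4: CDB Add1=-1; issue ADD r4<-Add1  regs: r0:Add2,r1:Mul1,r2:2,r3:2,r4:Add1
  c5: issue MUL r3<-Mul2  regs: r0:Add2,r1:Mul1,r2:2,r3:Mul2,r4:Add1
  c6: issue SUB r2<-Add3  regs: r0:Add2,r1:Mul1,r2:Add3,r3:Mul2,r4:Add1
  c7: CDB Add1=1; stall  regs: r0:Add2,r1:Mul1,r2:Add3,r3:Mul2,r4:1
  c8: CDB Add2=-2; stall  regs: r0:-2,r1:Mul1,r2:Add3,r3:Mul2,r4:1

STATUS = TAG Add3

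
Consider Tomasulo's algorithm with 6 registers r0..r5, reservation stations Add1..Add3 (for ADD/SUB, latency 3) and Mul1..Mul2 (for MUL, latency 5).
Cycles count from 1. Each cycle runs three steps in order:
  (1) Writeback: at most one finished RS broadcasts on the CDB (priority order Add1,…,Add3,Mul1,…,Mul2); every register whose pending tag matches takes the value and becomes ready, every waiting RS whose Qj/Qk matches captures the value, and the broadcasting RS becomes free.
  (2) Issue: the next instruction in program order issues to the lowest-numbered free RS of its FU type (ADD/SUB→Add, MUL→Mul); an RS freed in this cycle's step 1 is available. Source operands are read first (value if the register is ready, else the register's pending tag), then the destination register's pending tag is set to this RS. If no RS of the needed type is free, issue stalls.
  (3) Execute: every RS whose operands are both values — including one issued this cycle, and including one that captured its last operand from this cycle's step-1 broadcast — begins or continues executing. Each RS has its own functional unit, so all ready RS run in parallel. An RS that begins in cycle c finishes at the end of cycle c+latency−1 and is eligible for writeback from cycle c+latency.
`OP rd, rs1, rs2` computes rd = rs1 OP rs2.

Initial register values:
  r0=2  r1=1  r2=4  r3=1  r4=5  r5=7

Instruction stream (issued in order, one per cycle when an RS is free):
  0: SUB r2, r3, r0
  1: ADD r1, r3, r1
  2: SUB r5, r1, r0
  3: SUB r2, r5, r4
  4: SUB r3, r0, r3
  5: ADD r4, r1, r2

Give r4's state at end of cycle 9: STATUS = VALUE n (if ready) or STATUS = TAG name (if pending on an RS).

  c1: issue SUB r2<-Add1  regs: r0:2,r1:1,r2:Add1,r3:1,r4:5,r5:7
  c2: issue ADD r1<-Add2  regs: r0:2,r1:Add2,r2:Add1,r3:1,r4:5,r5:7
  c3: issue SUB r5<-Add3  regs: r0:2,r1:Add2,r2:Add1,r3:1,r4:5,r5:Add3
  c4: CDB Add1=-1; issue SUB r2<-Add1  regs: r0:2,r1:Add2,r2:Add1,r3:1,r4:5,r5:Add3
  c5: CDB Add2=2; issue SUB r3<-Add2  regs: r0:2,r1:2,r2:Add1,r3:Add2,r4:5,r5:Add3
  c6: stall  regs: r0:2,r1:2,r2:Add1,r3:Add2,r4:5,r5:Add3
  c7: stall  regs: r0:2,r1:2,r2:Add1,r3:Add2,r4:5,r5:Add3
  c8: CDB Add2=1; issue ADD r4<-Add2  regs: r0:2,r1:2,r2:Add1,r3:1,r4:Add2,r5:Add3
  c9: CDB Add3=0  regs: r0:2,r1:2,r2:Add1,r3:1,r4:Add2,r5:0

STATUS = TAG Add2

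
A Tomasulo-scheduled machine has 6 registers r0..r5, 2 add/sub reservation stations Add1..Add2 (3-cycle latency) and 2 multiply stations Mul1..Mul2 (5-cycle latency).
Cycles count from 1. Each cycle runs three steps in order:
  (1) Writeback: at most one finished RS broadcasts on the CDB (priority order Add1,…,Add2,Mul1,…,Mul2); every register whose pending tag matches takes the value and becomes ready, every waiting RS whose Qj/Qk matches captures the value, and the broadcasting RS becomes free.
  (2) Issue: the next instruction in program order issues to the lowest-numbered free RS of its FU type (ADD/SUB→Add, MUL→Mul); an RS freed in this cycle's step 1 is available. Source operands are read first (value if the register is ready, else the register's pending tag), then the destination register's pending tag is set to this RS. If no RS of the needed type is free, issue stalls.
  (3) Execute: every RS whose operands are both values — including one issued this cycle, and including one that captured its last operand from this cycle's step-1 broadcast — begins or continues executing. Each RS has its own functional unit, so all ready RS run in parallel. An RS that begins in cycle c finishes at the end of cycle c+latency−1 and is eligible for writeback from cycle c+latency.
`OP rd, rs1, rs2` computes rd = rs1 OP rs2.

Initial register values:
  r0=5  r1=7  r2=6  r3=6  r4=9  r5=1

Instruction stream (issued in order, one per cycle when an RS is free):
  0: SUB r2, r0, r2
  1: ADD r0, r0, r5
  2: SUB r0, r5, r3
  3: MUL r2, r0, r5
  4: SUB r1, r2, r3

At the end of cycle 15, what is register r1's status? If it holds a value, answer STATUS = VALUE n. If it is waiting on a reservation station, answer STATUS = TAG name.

STATUS = VALUE -11

c1: issue SUB r2<-Add1 | r0:5,r1:7,r2:Add1,r3:6,r4:9,r5:1
c2: issue ADD r0<-Add2 | r0:Add2,r1:7,r2:Add1,r3:6,r4:9,r5:1
c3: stall | r0:Add2,r1:7,r2:Add1,r3:6,r4:9,r5:1
c4: CDB Add1=-1; issue SUB r0<-Add1 | r0:Add1,r1:7,r2:-1,r3:6,r4:9,r5:1
c5: CDB Add2=6; issue MUL r2<-Mul1 | r0:Add1,r1:7,r2:Mul1,r3:6,r4:9,r5:1
c6: issue SUB r1<-Add2 | r0:Add1,r1:Add2,r2:Mul1,r3:6,r4:9,r5:1
c7: CDB Add1=-5 | r0:-5,r1:Add2,r2:Mul1,r3:6,r4:9,r5:1
c8: - | r0:-5,r1:Add2,r2:Mul1,r3:6,r4:9,r5:1
c9: - | r0:-5,r1:Add2,r2:Mul1,r3:6,r4:9,r5:1
c10: - | r0:-5,r1:Add2,r2:Mul1,r3:6,r4:9,r5:1
c11: - | r0:-5,r1:Add2,r2:Mul1,r3:6,r4:9,r5:1
c12: CDB Mul1=-5 | r0:-5,r1:Add2,r2:-5,r3:6,r4:9,r5:1
c13: - | r0:-5,r1:Add2,r2:-5,r3:6,r4:9,r5:1
c14: - | r0:-5,r1:Add2,r2:-5,r3:6,r4:9,r5:1
c15: CDB Add2=-11 | r0:-5,r1:-11,r2:-5,r3:6,r4:9,r5:1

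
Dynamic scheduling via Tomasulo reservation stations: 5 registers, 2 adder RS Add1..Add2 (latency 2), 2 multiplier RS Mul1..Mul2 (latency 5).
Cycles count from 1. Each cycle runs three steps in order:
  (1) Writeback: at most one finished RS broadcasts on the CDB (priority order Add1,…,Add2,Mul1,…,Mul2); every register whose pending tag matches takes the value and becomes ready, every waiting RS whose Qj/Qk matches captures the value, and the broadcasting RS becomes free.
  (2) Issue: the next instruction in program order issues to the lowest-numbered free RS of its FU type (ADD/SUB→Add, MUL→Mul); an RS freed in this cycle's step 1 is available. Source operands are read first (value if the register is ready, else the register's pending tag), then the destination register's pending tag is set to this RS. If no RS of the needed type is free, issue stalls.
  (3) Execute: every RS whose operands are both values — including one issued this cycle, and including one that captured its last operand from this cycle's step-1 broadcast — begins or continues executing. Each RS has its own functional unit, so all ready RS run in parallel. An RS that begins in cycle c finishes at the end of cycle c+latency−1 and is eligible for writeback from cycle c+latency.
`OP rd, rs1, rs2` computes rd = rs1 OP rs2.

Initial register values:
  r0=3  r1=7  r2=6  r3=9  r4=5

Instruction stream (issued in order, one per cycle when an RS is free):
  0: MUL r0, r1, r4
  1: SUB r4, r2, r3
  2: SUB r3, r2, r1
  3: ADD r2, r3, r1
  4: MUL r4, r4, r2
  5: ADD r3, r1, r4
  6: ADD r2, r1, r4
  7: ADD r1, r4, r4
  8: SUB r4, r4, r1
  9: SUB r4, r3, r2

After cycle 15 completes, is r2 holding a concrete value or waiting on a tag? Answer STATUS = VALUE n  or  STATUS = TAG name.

cycle 1: issue MUL r0<-Mul1 // r0:Mul1,r1:7,r2:6,r3:9,r4:5
cycle 2: issue SUB r4<-Add1 // r0:Mul1,r1:7,r2:6,r3:9,r4:Add1
cycle 3: issue SUB r3<-Add2 // r0:Mul1,r1:7,r2:6,r3:Add2,r4:Add1
cycle 4: CDB Add1=-3; issue ADD r2<-Add1 // r0:Mul1,r1:7,r2:Add1,r3:Add2,r4:-3
cycle 5: CDB Add2=-1; issue MUL r4<-Mul2 // r0:Mul1,r1:7,r2:Add1,r3:-1,r4:Mul2
cycle 6: CDB Mul1=35; issue ADD r3<-Add2 // r0:35,r1:7,r2:Add1,r3:Add2,r4:Mul2
cycle 7: CDB Add1=6; issue ADD r2<-Add1 // r0:35,r1:7,r2:Add1,r3:Add2,r4:Mul2
cycle 8: stall // r0:35,r1:7,r2:Add1,r3:Add2,r4:Mul2
cycle 9: stall // r0:35,r1:7,r2:Add1,r3:Add2,r4:Mul2
cycle 10: stall // r0:35,r1:7,r2:Add1,r3:Add2,r4:Mul2
cycle 11: stall // r0:35,r1:7,r2:Add1,r3:Add2,r4:Mul2
cycle 12: CDB Mul2=-18; stall // r0:35,r1:7,r2:Add1,r3:Add2,r4:-18
cycle 13: stall // r0:35,r1:7,r2:Add1,r3:Add2,r4:-18
cycle 14: CDB Add1=-11; issue ADD r1<-Add1 // r0:35,r1:Add1,r2:-11,r3:Add2,r4:-18
cycle 15: CDB Add2=-11; issue SUB r4<-Add2 // r0:35,r1:Add1,r2:-11,r3:-11,r4:Add2

STATUS = VALUE -11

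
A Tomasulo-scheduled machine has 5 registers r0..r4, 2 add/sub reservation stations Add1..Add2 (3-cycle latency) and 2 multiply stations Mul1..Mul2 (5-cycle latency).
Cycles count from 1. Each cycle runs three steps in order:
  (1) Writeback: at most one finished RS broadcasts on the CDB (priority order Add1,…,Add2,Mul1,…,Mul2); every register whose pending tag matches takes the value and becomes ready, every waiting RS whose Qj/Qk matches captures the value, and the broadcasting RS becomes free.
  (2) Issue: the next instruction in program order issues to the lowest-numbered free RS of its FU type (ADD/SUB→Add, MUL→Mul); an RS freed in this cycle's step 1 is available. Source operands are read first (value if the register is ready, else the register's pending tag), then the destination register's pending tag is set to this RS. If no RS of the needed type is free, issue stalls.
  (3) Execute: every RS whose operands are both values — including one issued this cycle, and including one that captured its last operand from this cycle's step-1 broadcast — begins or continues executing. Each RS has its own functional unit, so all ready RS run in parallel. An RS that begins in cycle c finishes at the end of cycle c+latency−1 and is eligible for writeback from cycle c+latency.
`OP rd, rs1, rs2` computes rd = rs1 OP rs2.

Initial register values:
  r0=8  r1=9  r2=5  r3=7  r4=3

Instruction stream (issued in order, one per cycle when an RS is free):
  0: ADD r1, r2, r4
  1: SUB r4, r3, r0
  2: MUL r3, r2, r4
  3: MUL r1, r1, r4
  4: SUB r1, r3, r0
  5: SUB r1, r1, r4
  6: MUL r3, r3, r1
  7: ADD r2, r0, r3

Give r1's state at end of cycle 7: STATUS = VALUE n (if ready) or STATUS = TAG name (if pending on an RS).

STATUS = TAG Add2

  c1: issue ADD r1<-Add1  regs: r0:8,r1:Add1,r2:5,r3:7,r4:3
  c2: issue SUB r4<-Add2  regs: r0:8,r1:Add1,r2:5,r3:7,r4:Add2
  c3: issue MUL r3<-Mul1  regs: r0:8,r1:Add1,r2:5,r3:Mul1,r4:Add2
  c4: CDB Add1=8; issue MUL r1<-Mul2  regs: r0:8,r1:Mul2,r2:5,r3:Mul1,r4:Add2
  c5: CDB Add2=-1; issue SUB r1<-Add1  regs: r0:8,r1:Add1,r2:5,r3:Mul1,r4:-1
  c6: issue SUB r1<-Add2  regs: r0:8,r1:Add2,r2:5,r3:Mul1,r4:-1
  c7: stall  regs: r0:8,r1:Add2,r2:5,r3:Mul1,r4:-1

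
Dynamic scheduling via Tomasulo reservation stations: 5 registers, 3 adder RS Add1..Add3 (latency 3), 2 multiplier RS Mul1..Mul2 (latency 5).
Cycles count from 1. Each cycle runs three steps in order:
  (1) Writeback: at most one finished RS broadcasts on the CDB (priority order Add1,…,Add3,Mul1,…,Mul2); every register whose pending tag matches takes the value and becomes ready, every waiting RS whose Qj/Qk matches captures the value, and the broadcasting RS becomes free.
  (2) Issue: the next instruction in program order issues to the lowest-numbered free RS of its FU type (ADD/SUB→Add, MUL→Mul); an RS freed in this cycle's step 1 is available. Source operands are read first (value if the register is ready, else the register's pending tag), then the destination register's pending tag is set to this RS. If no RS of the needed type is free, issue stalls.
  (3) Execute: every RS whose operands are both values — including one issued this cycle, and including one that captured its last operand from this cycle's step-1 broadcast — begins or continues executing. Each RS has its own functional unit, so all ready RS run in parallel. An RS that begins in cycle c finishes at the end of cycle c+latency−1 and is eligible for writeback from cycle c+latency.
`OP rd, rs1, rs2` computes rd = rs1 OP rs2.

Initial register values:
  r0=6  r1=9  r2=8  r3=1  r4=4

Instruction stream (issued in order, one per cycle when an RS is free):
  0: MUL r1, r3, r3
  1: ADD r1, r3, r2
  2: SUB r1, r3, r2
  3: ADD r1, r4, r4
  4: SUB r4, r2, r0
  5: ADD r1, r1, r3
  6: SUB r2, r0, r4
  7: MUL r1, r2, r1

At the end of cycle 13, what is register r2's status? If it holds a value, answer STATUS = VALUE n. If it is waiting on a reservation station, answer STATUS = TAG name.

STATUS = VALUE 4

cycle 1: issue MUL r1<-Mul1 // r0:6,r1:Mul1,r2:8,r3:1,r4:4
cycle 2: issue ADD r1<-Add1 // r0:6,r1:Add1,r2:8,r3:1,r4:4
cycle 3: issue SUB r1<-Add2 // r0:6,r1:Add2,r2:8,r3:1,r4:4
cycle 4: issue ADD r1<-Add3 // r0:6,r1:Add3,r2:8,r3:1,r4:4
cycle 5: CDB Add1=9; issue SUB r4<-Add1 // r0:6,r1:Add3,r2:8,r3:1,r4:Add1
cycle 6: CDB Add2=-7; issue ADD r1<-Add2 // r0:6,r1:Add2,r2:8,r3:1,r4:Add1
cycle 7: CDB Add3=8; issue SUB r2<-Add3 // r0:6,r1:Add2,r2:Add3,r3:1,r4:Add1
cycle 8: CDB Add1=2; issue MUL r1<-Mul2 // r0:6,r1:Mul2,r2:Add3,r3:1,r4:2
cycle 9: CDB Mul1=1 // r0:6,r1:Mul2,r2:Add3,r3:1,r4:2
cycle 10: CDB Add2=9 // r0:6,r1:Mul2,r2:Add3,r3:1,r4:2
cycle 11: CDB Add3=4 // r0:6,r1:Mul2,r2:4,r3:1,r4:2
cycle 12: - // r0:6,r1:Mul2,r2:4,r3:1,r4:2
cycle 13: - // r0:6,r1:Mul2,r2:4,r3:1,r4:2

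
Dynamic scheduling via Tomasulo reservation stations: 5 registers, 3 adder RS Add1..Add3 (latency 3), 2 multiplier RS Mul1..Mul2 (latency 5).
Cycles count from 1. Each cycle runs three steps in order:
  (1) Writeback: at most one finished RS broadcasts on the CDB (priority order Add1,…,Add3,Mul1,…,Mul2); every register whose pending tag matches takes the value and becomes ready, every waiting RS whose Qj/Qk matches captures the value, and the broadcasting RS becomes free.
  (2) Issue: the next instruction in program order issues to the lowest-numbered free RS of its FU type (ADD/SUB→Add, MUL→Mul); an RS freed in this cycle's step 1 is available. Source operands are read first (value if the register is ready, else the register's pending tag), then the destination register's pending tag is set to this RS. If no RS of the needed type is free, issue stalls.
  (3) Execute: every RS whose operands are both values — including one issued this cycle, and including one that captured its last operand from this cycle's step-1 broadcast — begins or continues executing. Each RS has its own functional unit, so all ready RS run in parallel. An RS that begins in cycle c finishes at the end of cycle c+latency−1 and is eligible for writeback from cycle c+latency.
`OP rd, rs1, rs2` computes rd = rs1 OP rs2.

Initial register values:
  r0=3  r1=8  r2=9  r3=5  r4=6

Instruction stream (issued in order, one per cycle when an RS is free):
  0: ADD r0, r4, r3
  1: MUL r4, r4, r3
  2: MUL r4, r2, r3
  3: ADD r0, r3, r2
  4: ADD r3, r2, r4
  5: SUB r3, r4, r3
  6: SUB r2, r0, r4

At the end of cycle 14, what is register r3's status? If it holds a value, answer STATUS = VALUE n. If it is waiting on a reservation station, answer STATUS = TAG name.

cycle 1: issue ADD r0<-Add1 // r0:Add1,r1:8,r2:9,r3:5,r4:6
cycle 2: issue MUL r4<-Mul1 // r0:Add1,r1:8,r2:9,r3:5,r4:Mul1
cycle 3: issue MUL r4<-Mul2 // r0:Add1,r1:8,r2:9,r3:5,r4:Mul2
cycle 4: CDB Add1=11; issue ADD r0<-Add1 // r0:Add1,r1:8,r2:9,r3:5,r4:Mul2
cycle 5: issue ADD r3<-Add2 // r0:Add1,r1:8,r2:9,r3:Add2,r4:Mul2
cycle 6: issue SUB r3<-Add3 // r0:Add1,r1:8,r2:9,r3:Add3,r4:Mul2
cycle 7: CDB Add1=14; issue SUB r2<-Add1 // r0:14,r1:8,r2:Add1,r3:Add3,r4:Mul2
cycle 8: CDB Mul1=30 // r0:14,r1:8,r2:Add1,r3:Add3,r4:Mul2
cycle 9: CDB Mul2=45 // r0:14,r1:8,r2:Add1,r3:Add3,r4:45
cycle 10: - // r0:14,r1:8,r2:Add1,r3:Add3,r4:45
cycle 11: - // r0:14,r1:8,r2:Add1,r3:Add3,r4:45
cycle 12: CDB Add1=-31 // r0:14,r1:8,r2:-31,r3:Add3,r4:45
cycle 13: CDB Add2=54 // r0:14,r1:8,r2:-31,r3:Add3,r4:45
cycle 14: - // r0:14,r1:8,r2:-31,r3:Add3,r4:45

STATUS = TAG Add3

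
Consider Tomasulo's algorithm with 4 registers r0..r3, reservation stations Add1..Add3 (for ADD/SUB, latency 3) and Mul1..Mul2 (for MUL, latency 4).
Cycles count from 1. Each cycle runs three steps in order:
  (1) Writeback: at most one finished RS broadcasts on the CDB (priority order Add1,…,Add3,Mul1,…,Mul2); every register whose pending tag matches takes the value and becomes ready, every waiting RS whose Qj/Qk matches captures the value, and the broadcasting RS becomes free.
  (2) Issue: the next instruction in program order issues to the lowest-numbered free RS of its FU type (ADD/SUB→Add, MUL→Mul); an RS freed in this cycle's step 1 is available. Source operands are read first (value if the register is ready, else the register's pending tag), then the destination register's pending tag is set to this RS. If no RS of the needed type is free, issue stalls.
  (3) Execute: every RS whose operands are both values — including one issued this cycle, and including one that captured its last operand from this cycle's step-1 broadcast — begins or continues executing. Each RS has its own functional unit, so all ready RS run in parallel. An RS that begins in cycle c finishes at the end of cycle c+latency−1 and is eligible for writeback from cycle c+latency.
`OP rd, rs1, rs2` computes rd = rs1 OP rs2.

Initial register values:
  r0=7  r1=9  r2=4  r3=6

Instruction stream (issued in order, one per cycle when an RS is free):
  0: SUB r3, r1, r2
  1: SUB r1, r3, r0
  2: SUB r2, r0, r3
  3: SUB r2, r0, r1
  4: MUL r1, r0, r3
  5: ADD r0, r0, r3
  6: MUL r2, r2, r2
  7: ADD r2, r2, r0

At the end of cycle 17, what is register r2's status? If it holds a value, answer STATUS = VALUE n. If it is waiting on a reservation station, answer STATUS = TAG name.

STATUS = VALUE 93

cycle 1: issue SUB r3<-Add1 // r0:7,r1:9,r2:4,r3:Add1
cycle 2: issue SUB r1<-Add2 // r0:7,r1:Add2,r2:4,r3:Add1
cycle 3: issue SUB r2<-Add3 // r0:7,r1:Add2,r2:Add3,r3:Add1
cycle 4: CDB Add1=5; issue SUB r2<-Add1 // r0:7,r1:Add2,r2:Add1,r3:5
cycle 5: issue MUL r1<-Mul1 // r0:7,r1:Mul1,r2:Add1,r3:5
cycle 6: stall // r0:7,r1:Mul1,r2:Add1,r3:5
cycle 7: CDB Add2=-2; issue ADD r0<-Add2 // r0:Add2,r1:Mul1,r2:Add1,r3:5
cycle 8: CDB Add3=2; issue MUL r2<-Mul2 // r0:Add2,r1:Mul1,r2:Mul2,r3:5
cycle 9: CDB Mul1=35; issue ADD r2<-Add3 // r0:Add2,r1:35,r2:Add3,r3:5
cycle 10: CDB Add1=9 // r0:Add2,r1:35,r2:Add3,r3:5
cycle 11: CDB Add2=12 // r0:12,r1:35,r2:Add3,r3:5
cycle 12: - // r0:12,r1:35,r2:Add3,r3:5
cycle 13: - // r0:12,r1:35,r2:Add3,r3:5
cycle 14: CDB Mul2=81 // r0:12,r1:35,r2:Add3,r3:5
cycle 15: - // r0:12,r1:35,r2:Add3,r3:5
cycle 16: - // r0:12,r1:35,r2:Add3,r3:5
cycle 17: CDB Add3=93 // r0:12,r1:35,r2:93,r3:5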